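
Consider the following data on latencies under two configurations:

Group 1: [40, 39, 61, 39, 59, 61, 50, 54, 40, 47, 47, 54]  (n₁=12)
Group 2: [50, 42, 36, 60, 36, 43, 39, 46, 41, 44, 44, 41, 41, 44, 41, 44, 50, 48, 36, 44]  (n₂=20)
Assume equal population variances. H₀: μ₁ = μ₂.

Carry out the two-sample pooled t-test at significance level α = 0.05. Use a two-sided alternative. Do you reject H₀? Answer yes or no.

x̄₁=49.250, s₁=8.572, n₁=12
x̄₂=43.500, s₂=5.624, n₂=20
s_p² = [11·8.572² + 19·5.624²]/30 = 46.9750
SE = √(s_p²·(1/12+1/20)) = 2.5027
t = (49.250−43.500)/2.5027 = 2.2976
df = 30
p-value (two-sided) = 0.02874
At α=0.05: p < α → reject H₀

reject H₀: yes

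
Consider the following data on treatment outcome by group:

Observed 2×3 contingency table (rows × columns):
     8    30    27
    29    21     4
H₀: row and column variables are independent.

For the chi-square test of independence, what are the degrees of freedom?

df = (r−1)(c−1) = (2−1)·(3−1) = 2

degrees of freedom = 2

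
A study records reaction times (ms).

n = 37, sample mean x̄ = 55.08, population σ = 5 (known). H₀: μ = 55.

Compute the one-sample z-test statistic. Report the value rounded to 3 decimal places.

SE = σ/√n = 5/√37 = 0.8220
z = (x̄−μ₀)/SE = (55.08−55)/0.8220 = 0.0973

test statistic = 0.097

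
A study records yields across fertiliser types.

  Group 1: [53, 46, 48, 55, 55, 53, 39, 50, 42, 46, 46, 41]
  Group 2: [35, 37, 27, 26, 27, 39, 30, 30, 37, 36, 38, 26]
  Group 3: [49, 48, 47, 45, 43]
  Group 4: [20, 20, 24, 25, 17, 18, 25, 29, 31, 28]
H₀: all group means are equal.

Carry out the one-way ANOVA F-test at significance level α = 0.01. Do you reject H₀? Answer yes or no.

Group means [47.83, 32.33, 46.40, 23.70], grand mean 36.692
SSB = Σnᵢ(x̄ᵢ−x̄)² = 3876.674; SSW = ΣΣ(x−x̄ᵢ)² = 849.633
MSB = 3876.674/3 = 1292.2248; MSW = 849.633/35 = 24.2752
F = MSB/MSW = 53.2322
df = (3, 35)
p-value (upper-tail) = 0.00000
At α=0.01: p < α → reject H₀

reject H₀: yes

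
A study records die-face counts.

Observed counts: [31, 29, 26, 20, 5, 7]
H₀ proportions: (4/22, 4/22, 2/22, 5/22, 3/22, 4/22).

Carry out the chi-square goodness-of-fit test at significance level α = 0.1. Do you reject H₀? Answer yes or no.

reject H₀: yes

n = 118; E_i = n·p_i = [21.45, 21.45, 10.73, 26.82, 16.09, 21.45]
χ² = (31−21.45)²/21.45 + (29−21.45)²/21.45 + (26−10.73)²/10.73 + (20−26.82)²/26.82 + (5−16.09)²/16.09 + (7−21.45)²/21.45 = 47.7613
df = 5
p-value (upper-tail) = 0.00000
At α=0.1: p < α → reject H₀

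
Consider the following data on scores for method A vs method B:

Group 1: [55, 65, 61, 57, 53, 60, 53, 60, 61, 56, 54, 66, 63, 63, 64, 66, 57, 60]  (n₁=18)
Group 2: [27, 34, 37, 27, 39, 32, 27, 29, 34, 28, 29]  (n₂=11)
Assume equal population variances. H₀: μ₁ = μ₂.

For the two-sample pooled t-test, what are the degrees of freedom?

degrees of freedom = 27

df = n₁ + n₂ − 2 = 18 + 11 − 2 = 27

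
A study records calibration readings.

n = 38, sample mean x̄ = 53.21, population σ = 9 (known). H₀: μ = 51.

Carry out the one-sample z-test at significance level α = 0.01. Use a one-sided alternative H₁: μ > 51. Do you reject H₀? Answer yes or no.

SE = σ/√n = 9/√38 = 1.4600
z = (x̄−μ₀)/SE = (53.21−51)/1.4600 = 1.5137
p-value (one-sided, H₁ greater) = 0.06505
At α=0.01: p ≥ α → fail to reject H₀

reject H₀: no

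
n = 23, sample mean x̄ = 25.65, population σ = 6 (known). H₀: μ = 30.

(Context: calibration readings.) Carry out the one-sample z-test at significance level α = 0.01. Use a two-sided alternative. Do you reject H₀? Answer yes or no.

reject H₀: yes

SE = σ/√n = 6/√23 = 1.2511
z = (x̄−μ₀)/SE = (25.65−30)/1.2511 = -3.4770
p-value (two-sided) = 0.00051
At α=0.01: p < α → reject H₀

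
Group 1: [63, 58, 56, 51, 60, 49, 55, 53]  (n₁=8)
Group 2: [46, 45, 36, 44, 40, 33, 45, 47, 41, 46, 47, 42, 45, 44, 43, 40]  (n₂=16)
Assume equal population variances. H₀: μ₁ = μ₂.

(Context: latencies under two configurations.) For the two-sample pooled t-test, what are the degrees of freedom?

degrees of freedom = 22

df = n₁ + n₂ − 2 = 8 + 16 − 2 = 22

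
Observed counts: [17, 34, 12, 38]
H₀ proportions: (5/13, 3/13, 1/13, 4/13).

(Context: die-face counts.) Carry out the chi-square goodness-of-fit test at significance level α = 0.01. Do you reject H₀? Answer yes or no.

n = 101; E_i = n·p_i = [38.85, 23.31, 7.77, 31.08]
χ² = (17−38.85)²/38.85 + (34−23.31)²/23.31 + (12−7.77)²/7.77 + (38−31.08)²/31.08 = 21.0370
df = 3
p-value (upper-tail) = 0.00010
At α=0.01: p < α → reject H₀

reject H₀: yes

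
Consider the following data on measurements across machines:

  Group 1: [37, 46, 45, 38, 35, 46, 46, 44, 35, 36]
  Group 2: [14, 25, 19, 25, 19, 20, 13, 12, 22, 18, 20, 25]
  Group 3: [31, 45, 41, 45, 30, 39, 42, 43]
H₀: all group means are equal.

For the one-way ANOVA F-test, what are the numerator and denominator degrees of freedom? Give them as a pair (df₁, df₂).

degrees of freedom = [2, 27]

k = 3 groups, N = 30 total
df = (k−1, N−k) = (3−1, 30−3) = (2, 27)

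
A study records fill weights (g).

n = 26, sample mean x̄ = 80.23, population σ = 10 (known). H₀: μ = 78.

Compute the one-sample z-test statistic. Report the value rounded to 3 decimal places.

SE = σ/√n = 10/√26 = 1.9612
z = (x̄−μ₀)/SE = (80.23−78)/1.9612 = 1.1371

test statistic = 1.137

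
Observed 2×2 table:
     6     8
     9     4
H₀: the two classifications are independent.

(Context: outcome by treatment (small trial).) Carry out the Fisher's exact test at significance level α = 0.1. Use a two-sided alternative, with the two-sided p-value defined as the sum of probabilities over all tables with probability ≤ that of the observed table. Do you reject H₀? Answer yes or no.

Margins: r₁=14, r₂=13, c₁=15, c₂=12, n=27
p_obs = C(14,6)·C(13,9)/C(27,15); sum pmf over tables with pmf ≤ p_obs
p-value (two-sided) = 0.25186
At α=0.1: p ≥ α → fail to reject H₀

reject H₀: no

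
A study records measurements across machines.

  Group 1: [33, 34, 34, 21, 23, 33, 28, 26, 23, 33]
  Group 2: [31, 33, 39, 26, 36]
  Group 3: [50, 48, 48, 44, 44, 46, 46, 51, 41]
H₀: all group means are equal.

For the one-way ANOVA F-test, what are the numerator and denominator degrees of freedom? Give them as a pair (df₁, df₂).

degrees of freedom = [2, 21]

k = 3 groups, N = 24 total
df = (k−1, N−k) = (3−1, 24−3) = (2, 21)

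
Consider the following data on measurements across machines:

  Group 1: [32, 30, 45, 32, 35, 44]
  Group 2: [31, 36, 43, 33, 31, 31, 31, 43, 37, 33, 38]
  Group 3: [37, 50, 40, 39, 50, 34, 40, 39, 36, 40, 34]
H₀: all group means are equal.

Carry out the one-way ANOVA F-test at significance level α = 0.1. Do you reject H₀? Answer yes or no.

Group means [36.33, 35.18, 39.91], grand mean 37.286
SSB = Σnᵢ(x̄ᵢ−x̄)² = 129.835; SSW = ΣΣ(x−x̄ᵢ)² = 725.879
MSB = 129.835/2 = 64.9177; MSW = 725.879/25 = 29.0352
F = MSB/MSW = 2.2358
df = (2, 25)
p-value (upper-tail) = 0.12785
At α=0.1: p ≥ α → fail to reject H₀

reject H₀: no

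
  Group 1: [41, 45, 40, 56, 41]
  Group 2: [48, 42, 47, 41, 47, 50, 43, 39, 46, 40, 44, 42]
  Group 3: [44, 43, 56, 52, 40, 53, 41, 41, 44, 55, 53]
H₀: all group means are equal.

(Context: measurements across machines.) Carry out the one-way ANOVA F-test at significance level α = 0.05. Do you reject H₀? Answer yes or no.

Group means [44.60, 44.08, 47.45], grand mean 45.500
SSB = Σnᵢ(x̄ᵢ−x̄)² = 70.156; SSW = ΣΣ(x−x̄ᵢ)² = 704.844
MSB = 70.156/2 = 35.0780; MSW = 704.844/25 = 28.1938
F = MSB/MSW = 1.2442
df = (2, 25)
p-value (upper-tail) = 0.30542
At α=0.05: p ≥ α → fail to reject H₀

reject H₀: no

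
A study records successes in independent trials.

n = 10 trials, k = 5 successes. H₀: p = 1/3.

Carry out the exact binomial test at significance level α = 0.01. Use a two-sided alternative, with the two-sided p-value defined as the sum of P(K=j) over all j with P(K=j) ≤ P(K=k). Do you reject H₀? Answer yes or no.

Exact binomial: n=10, k=5, p₀=1/3=0.3333
P(X=j) = C(n,j)·p₀^j·(1−p₀)^(n−j); p = Σ P(X=j) over j with P(X=j) ≤ P(X=5)
p-value (two-sided) = 0.31718
At α=0.01: p ≥ α → fail to reject H₀

reject H₀: no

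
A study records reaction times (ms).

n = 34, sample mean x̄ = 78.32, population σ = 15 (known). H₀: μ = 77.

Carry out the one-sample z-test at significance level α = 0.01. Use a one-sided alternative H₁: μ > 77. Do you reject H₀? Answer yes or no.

SE = σ/√n = 15/√34 = 2.5725
z = (x̄−μ₀)/SE = (78.32−77)/2.5725 = 0.5131
p-value (one-sided, H₁ greater) = 0.30393
At α=0.01: p ≥ α → fail to reject H₀

reject H₀: no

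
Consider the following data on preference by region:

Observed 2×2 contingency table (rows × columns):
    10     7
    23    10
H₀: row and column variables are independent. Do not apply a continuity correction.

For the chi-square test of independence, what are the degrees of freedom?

degrees of freedom = 1

df = (r−1)(c−1) = (2−1)·(2−1) = 1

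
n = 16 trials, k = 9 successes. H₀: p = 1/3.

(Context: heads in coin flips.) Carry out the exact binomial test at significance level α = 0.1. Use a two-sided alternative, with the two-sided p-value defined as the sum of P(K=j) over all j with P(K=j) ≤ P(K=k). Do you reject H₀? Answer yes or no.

Exact binomial: n=16, k=9, p₀=1/3=0.3333
P(X=j) = C(n,j)·p₀^j·(1−p₀)^(n−j); p = Σ P(X=j) over j with P(X=j) ≤ P(X=9)
p-value (two-sided) = 0.06366
At α=0.1: p < α → reject H₀

reject H₀: yes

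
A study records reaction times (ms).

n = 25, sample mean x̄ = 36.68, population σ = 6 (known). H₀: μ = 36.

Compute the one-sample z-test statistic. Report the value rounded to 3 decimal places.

SE = σ/√n = 6/√25 = 1.2000
z = (x̄−μ₀)/SE = (36.68−36)/1.2000 = 0.5667

test statistic = 0.567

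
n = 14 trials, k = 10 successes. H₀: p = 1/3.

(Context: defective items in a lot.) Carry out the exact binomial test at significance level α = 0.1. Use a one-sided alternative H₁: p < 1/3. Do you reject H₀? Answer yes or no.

Exact binomial: n=14, k=10, p₀=1/3=0.3333
P(X≤10) from Σ C(n,i)·p₀^i·(1−p₀)^(n−i)
p-value (one-sided, H₁ less) = 0.99931
At α=0.1: p ≥ α → fail to reject H₀

reject H₀: no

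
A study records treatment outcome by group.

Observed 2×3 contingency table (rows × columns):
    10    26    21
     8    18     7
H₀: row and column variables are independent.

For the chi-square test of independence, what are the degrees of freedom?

df = (r−1)(c−1) = (2−1)·(3−1) = 2

degrees of freedom = 2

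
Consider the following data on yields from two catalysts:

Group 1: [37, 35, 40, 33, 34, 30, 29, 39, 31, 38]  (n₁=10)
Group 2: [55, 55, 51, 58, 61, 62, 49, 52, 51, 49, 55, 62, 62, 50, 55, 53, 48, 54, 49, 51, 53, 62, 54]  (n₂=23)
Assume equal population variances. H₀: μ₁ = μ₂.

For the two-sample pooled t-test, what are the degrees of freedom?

degrees of freedom = 31

df = n₁ + n₂ − 2 = 10 + 23 − 2 = 31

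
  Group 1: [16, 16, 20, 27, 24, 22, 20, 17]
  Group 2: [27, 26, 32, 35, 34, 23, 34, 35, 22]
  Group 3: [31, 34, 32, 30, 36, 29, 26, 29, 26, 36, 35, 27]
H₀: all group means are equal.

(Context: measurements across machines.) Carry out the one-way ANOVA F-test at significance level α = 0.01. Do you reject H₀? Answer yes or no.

Group means [20.25, 29.78, 30.92], grand mean 27.621
SSB = Σnᵢ(x̄ᵢ−x̄)² = 606.855; SSW = ΣΣ(x−x̄ᵢ)² = 483.972
MSB = 606.855/2 = 303.4277; MSW = 483.972/26 = 18.6143
F = MSB/MSW = 16.3008
df = (2, 26)
p-value (upper-tail) = 0.00003
At α=0.01: p < α → reject H₀

reject H₀: yes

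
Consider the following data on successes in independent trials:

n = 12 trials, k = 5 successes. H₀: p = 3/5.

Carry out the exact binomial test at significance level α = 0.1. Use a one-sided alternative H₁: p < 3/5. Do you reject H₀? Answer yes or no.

Exact binomial: n=12, k=5, p₀=3/5=0.6000
P(X≤5) from Σ C(n,i)·p₀^i·(1−p₀)^(n−i)
p-value (one-sided, H₁ less) = 0.15821
At α=0.1: p ≥ α → fail to reject H₀

reject H₀: no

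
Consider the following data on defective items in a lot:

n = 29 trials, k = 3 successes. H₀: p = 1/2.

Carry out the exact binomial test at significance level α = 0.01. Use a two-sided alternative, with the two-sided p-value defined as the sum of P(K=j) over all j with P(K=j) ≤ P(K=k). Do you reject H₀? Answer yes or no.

Exact binomial: n=29, k=3, p₀=1/2=0.5000
P(X=j) = C(n,j)·p₀^j·(1−p₀)^(n−j); p = Σ P(X=j) over j with P(X=j) ≤ P(X=3)
p-value (two-sided) = 0.00002
At α=0.01: p < α → reject H₀

reject H₀: yes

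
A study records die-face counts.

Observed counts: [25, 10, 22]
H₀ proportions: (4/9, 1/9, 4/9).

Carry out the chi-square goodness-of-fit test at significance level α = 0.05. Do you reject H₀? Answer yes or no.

reject H₀: no

n = 57; E_i = n·p_i = [25.33, 6.33, 25.33]
χ² = (25−25.33)²/25.33 + (10−6.33)²/6.33 + (22−25.33)²/25.33 = 2.5658
df = 2
p-value (upper-tail) = 0.27723
At α=0.05: p ≥ α → fail to reject H₀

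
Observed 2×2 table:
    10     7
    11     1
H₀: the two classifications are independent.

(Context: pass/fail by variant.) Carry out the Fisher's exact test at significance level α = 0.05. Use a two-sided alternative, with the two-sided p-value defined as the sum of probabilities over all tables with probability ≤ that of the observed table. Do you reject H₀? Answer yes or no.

Margins: r₁=17, r₂=12, c₁=21, c₂=8, n=29
p_obs = C(17,10)·C(12,11)/C(29,21); sum pmf over tables with pmf ≤ p_obs
p-value (two-sided) = 0.09257
At α=0.05: p ≥ α → fail to reject H₀

reject H₀: no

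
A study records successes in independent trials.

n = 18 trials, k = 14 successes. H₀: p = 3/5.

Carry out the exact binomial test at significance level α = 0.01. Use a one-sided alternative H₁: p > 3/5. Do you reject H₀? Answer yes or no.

reject H₀: no

Exact binomial: n=18, k=14, p₀=3/5=0.6000
P(X≥14) from Σ C(n,i)·p₀^i·(1−p₀)^(n−i)
p-value (one-sided, H₁ greater) = 0.09417
At α=0.01: p ≥ α → fail to reject H₀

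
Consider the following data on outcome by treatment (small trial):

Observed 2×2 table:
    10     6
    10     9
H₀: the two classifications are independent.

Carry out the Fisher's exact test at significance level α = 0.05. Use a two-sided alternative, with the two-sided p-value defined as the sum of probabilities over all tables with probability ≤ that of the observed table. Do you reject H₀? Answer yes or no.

Margins: r₁=16, r₂=19, c₁=20, c₂=15, n=35
p_obs = C(16,10)·C(19,10)/C(35,20); sum pmf over tables with pmf ≤ p_obs
p-value (two-sided) = 0.73378
At α=0.05: p ≥ α → fail to reject H₀

reject H₀: no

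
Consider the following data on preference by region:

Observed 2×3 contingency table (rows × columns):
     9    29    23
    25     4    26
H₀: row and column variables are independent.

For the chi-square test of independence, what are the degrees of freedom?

degrees of freedom = 2

df = (r−1)(c−1) = (2−1)·(3−1) = 2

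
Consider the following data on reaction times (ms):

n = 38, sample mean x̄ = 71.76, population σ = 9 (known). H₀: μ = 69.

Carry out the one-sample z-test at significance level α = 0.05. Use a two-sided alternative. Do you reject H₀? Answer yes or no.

SE = σ/√n = 9/√38 = 1.4600
z = (x̄−μ₀)/SE = (71.76−69)/1.4600 = 1.8904
p-value (two-sided) = 0.05870
At α=0.05: p ≥ α → fail to reject H₀

reject H₀: no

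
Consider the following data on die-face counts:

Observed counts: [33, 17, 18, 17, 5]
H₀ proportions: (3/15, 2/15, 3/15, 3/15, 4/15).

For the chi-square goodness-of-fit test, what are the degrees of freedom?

degrees of freedom = 4

df = k − 1 = 5 − 1 = 4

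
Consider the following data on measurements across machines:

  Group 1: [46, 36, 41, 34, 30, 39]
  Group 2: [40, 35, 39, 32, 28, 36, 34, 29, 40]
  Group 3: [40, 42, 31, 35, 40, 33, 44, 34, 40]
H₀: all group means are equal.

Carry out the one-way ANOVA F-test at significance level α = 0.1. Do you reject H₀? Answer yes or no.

Group means [37.67, 34.78, 37.67], grand mean 36.583
SSB = Σnᵢ(x̄ᵢ−x̄)² = 46.944; SSW = ΣΣ(x−x̄ᵢ)² = 480.889
MSB = 46.944/2 = 23.4722; MSW = 480.889/21 = 22.8995
F = MSB/MSW = 1.0250
df = (2, 21)
p-value (upper-tail) = 0.37606
At α=0.1: p ≥ α → fail to reject H₀

reject H₀: no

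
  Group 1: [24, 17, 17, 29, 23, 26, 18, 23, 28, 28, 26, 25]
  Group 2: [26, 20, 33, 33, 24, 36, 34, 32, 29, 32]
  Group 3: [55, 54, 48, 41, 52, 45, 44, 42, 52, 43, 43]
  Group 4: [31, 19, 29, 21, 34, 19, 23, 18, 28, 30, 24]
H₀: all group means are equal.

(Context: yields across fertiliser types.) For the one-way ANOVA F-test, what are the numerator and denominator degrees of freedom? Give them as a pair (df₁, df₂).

degrees of freedom = [3, 40]

k = 4 groups, N = 44 total
df = (k−1, N−k) = (4−1, 44−4) = (3, 40)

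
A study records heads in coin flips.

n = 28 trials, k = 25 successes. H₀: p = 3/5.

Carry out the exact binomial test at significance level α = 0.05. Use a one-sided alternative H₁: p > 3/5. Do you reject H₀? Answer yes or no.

reject H₀: yes

Exact binomial: n=28, k=25, p₀=3/5=0.6000
P(X≥25) from Σ C(n,i)·p₀^i·(1−p₀)^(n−i)
p-value (one-sided, H₁ greater) = 0.00071
At α=0.05: p < α → reject H₀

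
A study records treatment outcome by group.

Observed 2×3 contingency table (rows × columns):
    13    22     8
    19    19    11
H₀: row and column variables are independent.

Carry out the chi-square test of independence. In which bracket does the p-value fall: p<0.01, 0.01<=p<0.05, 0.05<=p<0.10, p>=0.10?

p-value bracket: p>=0.10

Row totals [43, 49], col totals [32, 41, 19], n=92
χ² = (13−14.96)²/14.96 + (22−19.16)²/19.16 + (8−8.88)²/8.88 + (19−17.04)²/17.04 + (19−21.84)²/21.84 + (11−10.12)²/10.12 = 1.4330
df = 2
p-value (upper-tail) = 0.48846
→ bracket: p>=0.10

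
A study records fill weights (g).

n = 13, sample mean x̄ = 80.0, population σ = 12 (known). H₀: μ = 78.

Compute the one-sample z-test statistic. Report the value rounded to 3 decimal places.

SE = σ/√n = 12/√13 = 3.3282
z = (x̄−μ₀)/SE = (80.0−78)/3.3282 = 0.6009

test statistic = 0.601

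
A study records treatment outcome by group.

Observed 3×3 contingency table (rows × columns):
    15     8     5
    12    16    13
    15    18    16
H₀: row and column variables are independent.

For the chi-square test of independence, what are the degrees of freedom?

degrees of freedom = 4

df = (r−1)(c−1) = (3−1)·(3−1) = 4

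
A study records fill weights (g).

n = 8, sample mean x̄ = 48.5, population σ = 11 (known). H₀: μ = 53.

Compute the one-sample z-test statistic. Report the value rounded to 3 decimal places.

test statistic = -1.157

SE = σ/√n = 11/√8 = 3.8891
z = (x̄−μ₀)/SE = (48.5−53)/3.8891 = -1.1571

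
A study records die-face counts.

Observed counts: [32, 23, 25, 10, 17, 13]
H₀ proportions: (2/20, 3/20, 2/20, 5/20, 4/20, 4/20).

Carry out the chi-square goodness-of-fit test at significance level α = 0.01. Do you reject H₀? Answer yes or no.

reject H₀: yes

n = 120; E_i = n·p_i = [12.00, 18.00, 12.00, 30.00, 24.00, 24.00]
χ² = (32−12.00)²/12.00 + (23−18.00)²/18.00 + (25−12.00)²/12.00 + (10−30.00)²/30.00 + (17−24.00)²/24.00 + (13−24.00)²/24.00 = 69.2222
df = 5
p-value (upper-tail) = 0.00000
At α=0.01: p < α → reject H₀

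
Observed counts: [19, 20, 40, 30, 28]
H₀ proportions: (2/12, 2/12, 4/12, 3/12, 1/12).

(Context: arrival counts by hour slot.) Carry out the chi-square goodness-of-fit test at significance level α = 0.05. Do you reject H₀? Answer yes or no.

n = 137; E_i = n·p_i = [22.83, 22.83, 45.67, 34.25, 11.42]
χ² = (19−22.83)²/22.83 + (20−22.83)²/22.83 + (40−45.67)²/45.67 + (30−34.25)²/34.25 + (28−11.42)²/11.42 = 26.3139
df = 4
p-value (upper-tail) = 0.00003
At α=0.05: p < α → reject H₀

reject H₀: yes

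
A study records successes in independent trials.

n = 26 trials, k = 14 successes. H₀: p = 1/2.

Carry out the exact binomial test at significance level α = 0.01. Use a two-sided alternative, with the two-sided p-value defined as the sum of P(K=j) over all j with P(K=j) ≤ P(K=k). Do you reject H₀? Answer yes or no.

reject H₀: no

Exact binomial: n=26, k=14, p₀=1/2=0.5000
P(X=j) = C(n,j)·p₀^j·(1−p₀)^(n−j); p = Σ P(X=j) over j with P(X=j) ≤ P(X=14)
p-value (two-sided) = 0.84502
At α=0.01: p ≥ α → fail to reject H₀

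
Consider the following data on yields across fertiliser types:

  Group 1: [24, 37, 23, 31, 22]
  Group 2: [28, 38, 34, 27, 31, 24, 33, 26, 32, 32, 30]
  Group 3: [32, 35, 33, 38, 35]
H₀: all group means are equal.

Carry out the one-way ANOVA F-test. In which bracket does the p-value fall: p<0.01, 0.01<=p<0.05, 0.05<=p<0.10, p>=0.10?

Group means [27.40, 30.45, 34.60], grand mean 30.714
SSB = Σnᵢ(x̄ᵢ−x̄)² = 131.158; SSW = ΣΣ(x−x̄ᵢ)² = 347.127
MSB = 131.158/2 = 65.5792; MSW = 347.127/18 = 19.2848
F = MSB/MSW = 3.4006
df = (2, 18)
p-value (upper-tail) = 0.05587
→ bracket: 0.05<=p<0.10

p-value bracket: 0.05<=p<0.10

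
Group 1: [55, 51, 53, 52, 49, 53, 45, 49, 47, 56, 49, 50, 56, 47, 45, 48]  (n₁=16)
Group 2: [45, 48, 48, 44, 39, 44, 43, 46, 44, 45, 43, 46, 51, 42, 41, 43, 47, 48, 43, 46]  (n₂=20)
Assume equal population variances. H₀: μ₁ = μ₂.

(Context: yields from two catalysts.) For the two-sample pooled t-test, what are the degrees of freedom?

degrees of freedom = 34

df = n₁ + n₂ − 2 = 16 + 20 − 2 = 34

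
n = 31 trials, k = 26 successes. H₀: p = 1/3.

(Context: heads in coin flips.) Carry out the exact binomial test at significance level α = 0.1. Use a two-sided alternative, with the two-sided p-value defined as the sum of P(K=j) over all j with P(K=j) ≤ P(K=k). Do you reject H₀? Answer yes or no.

Exact binomial: n=31, k=26, p₀=1/3=0.3333
P(X=j) = C(n,j)·p₀^j·(1−p₀)^(n−j); p = Σ P(X=j) over j with P(X=j) ≤ P(X=26)
p-value (two-sided) = 0.00000
At α=0.1: p < α → reject H₀

reject H₀: yes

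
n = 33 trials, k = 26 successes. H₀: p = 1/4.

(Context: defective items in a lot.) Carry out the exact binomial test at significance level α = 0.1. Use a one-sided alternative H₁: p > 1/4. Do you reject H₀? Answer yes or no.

reject H₀: yes

Exact binomial: n=33, k=26, p₀=1/4=0.2500
P(X≥26) from Σ C(n,i)·p₀^i·(1−p₀)^(n−i)
p-value (one-sided, H₁ greater) = 0.00000
At α=0.1: p < α → reject H₀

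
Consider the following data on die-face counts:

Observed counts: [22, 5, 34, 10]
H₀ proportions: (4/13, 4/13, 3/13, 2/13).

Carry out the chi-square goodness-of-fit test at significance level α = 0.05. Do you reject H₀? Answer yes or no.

reject H₀: yes

n = 71; E_i = n·p_i = [21.85, 21.85, 16.38, 10.92]
χ² = (22−21.85)²/21.85 + (5−21.85)²/21.85 + (34−16.38)²/16.38 + (10−10.92)²/10.92 = 32.0082
df = 3
p-value (upper-tail) = 0.00000
At α=0.05: p < α → reject H₀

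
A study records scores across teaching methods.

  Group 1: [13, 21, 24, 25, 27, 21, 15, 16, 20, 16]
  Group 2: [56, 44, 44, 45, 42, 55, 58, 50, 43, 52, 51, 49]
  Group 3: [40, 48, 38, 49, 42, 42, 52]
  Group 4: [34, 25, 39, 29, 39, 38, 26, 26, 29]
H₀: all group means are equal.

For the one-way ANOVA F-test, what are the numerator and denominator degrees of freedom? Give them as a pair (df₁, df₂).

degrees of freedom = [3, 34]

k = 4 groups, N = 38 total
df = (k−1, N−k) = (4−1, 38−4) = (3, 34)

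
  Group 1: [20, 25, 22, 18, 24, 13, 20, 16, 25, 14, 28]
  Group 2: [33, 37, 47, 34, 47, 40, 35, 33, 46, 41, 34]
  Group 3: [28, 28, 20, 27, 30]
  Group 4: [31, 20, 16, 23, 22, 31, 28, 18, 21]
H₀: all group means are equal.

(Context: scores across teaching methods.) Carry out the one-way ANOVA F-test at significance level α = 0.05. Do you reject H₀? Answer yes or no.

reject H₀: yes

Group means [20.45, 38.82, 26.60, 23.33], grand mean 27.639
SSB = Σnᵢ(x̄ᵢ−x̄)² = 2114.742; SSW = ΣΣ(x−x̄ᵢ)² = 859.564
MSB = 2114.742/3 = 704.9140; MSW = 859.564/32 = 26.8614
F = MSB/MSW = 26.2427
df = (3, 32)
p-value (upper-tail) = 0.00000
At α=0.05: p < α → reject H₀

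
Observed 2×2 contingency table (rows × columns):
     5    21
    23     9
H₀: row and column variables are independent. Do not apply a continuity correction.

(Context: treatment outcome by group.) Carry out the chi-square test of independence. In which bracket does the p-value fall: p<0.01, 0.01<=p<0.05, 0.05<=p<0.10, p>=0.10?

Row totals [26, 32], col totals [28, 30], n=58
χ² = (5−12.55)²/12.55 + (21−13.45)²/13.45 + (23−15.45)²/15.45 + (9−16.55)²/16.55 = 15.9211
df = 1
p-value (upper-tail) = 0.00007
→ bracket: p<0.01

p-value bracket: p<0.01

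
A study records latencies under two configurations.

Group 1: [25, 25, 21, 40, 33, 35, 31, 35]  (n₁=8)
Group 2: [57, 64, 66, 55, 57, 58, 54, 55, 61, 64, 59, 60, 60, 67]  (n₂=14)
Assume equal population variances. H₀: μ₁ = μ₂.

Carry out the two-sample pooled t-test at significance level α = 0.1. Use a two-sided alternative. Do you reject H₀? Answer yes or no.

x̄₁=30.625, s₁=6.413, n₁=8
x̄₂=59.786, s₂=4.173, n₂=14
s_p² = [7·6.413² + 13·4.173²]/20 = 25.7116
SE = √(s_p²·(1/8+1/14)) = 2.2473
t = (30.625−59.786)/2.2473 = -12.9757
df = 20
p-value (two-sided) = 0.00000
At α=0.1: p < α → reject H₀

reject H₀: yes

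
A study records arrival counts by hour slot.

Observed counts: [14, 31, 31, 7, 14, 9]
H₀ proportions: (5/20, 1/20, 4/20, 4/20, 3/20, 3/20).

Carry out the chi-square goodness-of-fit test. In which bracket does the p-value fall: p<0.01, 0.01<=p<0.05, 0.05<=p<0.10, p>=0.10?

n = 106; E_i = n·p_i = [26.50, 5.30, 21.20, 21.20, 15.90, 15.90]
χ² = (14−26.50)²/26.50 + (31−5.30)²/5.30 + (31−21.20)²/21.20 + (7−21.20)²/21.20 + (14−15.90)²/15.90 + (9−15.90)²/15.90 = 147.7799
df = 5
p-value (upper-tail) = 0.00000
→ bracket: p<0.01

p-value bracket: p<0.01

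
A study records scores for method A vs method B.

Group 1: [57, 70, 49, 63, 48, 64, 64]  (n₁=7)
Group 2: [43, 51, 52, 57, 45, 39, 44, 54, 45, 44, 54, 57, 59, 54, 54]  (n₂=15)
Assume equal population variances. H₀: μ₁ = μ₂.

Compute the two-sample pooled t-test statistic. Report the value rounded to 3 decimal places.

x̄₁=59.286, s₁=8.281, n₁=7
x̄₂=50.133, s₂=6.209, n₂=15
s_p² = [6·8.281² + 14·6.209²]/20 = 47.5581
SE = √(s_p²·(1/7+1/15)) = 3.1567
t = (59.286−50.133)/3.1567 = 2.8994
df = 20

test statistic = 2.899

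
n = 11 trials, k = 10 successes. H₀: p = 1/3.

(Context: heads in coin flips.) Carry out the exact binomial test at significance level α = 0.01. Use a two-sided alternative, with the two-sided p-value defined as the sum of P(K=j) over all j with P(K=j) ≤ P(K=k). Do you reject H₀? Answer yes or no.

reject H₀: yes

Exact binomial: n=11, k=10, p₀=1/3=0.3333
P(X=j) = C(n,j)·p₀^j·(1−p₀)^(n−j); p = Σ P(X=j) over j with P(X=j) ≤ P(X=10)
p-value (two-sided) = 0.00013
At α=0.01: p < α → reject H₀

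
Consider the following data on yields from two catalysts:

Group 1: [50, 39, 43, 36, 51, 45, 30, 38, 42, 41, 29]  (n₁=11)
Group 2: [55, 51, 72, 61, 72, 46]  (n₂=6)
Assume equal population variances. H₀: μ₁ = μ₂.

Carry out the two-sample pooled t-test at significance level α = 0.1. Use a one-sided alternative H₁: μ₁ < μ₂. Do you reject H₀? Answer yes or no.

reject H₀: yes

x̄₁=40.364, s₁=7.075, n₁=11
x̄₂=59.500, s₂=10.858, n₂=6
s_p² = [10·7.075² + 5·10.858²]/15 = 72.6697
SE = √(s_p²·(1/11+1/6)) = 4.3264
t = (40.364−59.500)/4.3264 = -4.4231
df = 15
p-value (one-sided, H₁ less) = 0.00025
At α=0.1: p < α → reject H₀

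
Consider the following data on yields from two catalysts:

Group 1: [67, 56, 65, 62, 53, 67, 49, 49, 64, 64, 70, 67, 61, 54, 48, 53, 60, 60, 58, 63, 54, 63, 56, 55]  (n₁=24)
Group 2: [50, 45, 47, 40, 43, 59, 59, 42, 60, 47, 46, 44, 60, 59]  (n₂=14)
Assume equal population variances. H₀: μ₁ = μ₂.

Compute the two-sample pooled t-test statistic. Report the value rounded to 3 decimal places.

x̄₁=59.083, s₁=6.338, n₁=24
x̄₂=50.071, s₂=7.600, n₂=14
s_p² = [23·6.338² + 13·7.600²]/36 = 46.5212
SE = √(s_p²·(1/24+1/14)) = 2.2938
t = (59.083−50.071)/2.2938 = 3.9289
df = 36

test statistic = 3.929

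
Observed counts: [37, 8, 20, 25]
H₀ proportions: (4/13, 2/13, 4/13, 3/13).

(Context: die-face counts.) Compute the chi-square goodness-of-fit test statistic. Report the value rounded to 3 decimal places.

test statistic = 8.595

n = 90; E_i = n·p_i = [27.69, 13.85, 27.69, 20.77]
χ² = (37−27.69)²/27.69 + (8−13.85)²/13.85 + (20−27.69)²/27.69 + (25−20.77)²/20.77 = 8.5954
df = 3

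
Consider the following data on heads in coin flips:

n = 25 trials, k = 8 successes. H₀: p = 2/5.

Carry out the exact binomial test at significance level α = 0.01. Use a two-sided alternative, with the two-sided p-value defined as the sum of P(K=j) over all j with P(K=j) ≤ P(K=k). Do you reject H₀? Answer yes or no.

Exact binomial: n=25, k=8, p₀=2/5=0.4000
P(X=j) = C(n,j)·p₀^j·(1−p₀)^(n−j); p = Σ P(X=j) over j with P(X=j) ≤ P(X=8)
p-value (two-sided) = 0.54125
At α=0.01: p ≥ α → fail to reject H₀

reject H₀: no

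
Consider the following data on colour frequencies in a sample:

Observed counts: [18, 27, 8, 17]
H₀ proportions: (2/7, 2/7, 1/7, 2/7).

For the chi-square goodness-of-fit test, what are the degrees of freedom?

df = k − 1 = 4 − 1 = 3

degrees of freedom = 3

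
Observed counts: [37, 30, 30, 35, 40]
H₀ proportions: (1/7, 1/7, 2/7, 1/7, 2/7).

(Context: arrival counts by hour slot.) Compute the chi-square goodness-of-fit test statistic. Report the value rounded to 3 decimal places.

n = 172; E_i = n·p_i = [24.57, 24.57, 49.14, 24.57, 49.14]
χ² = (37−24.57)²/24.57 + (30−24.57)²/24.57 + (30−49.14)²/49.14 + (35−24.57)²/24.57 + (40−49.14)²/49.14 = 21.0698
df = 4

test statistic = 21.070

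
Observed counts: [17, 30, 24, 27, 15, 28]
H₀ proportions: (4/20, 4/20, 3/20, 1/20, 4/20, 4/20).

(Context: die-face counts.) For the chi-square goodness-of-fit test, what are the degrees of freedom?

degrees of freedom = 5

df = k − 1 = 6 − 1 = 5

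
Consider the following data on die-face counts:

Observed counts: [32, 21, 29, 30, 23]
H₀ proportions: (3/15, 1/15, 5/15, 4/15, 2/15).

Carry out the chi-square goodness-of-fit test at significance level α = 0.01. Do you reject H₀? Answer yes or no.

n = 135; E_i = n·p_i = [27.00, 9.00, 45.00, 36.00, 18.00]
χ² = (32−27.00)²/27.00 + (21−9.00)²/9.00 + (29−45.00)²/45.00 + (30−36.00)²/36.00 + (23−18.00)²/18.00 = 25.0037
df = 4
p-value (upper-tail) = 0.00005
At α=0.01: p < α → reject H₀

reject H₀: yes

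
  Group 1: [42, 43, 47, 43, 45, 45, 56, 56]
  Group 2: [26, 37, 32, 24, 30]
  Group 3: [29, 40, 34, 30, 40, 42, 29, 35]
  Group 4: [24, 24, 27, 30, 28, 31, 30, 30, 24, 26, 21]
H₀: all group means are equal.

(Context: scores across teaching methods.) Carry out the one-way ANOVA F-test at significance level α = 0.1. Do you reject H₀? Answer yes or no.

Group means [47.12, 29.80, 34.88, 26.82], grand mean 34.375
SSB = Σnᵢ(x̄ᵢ−x̄)² = 2035.314; SSW = ΣΣ(x−x̄ᵢ)² = 636.186
MSB = 2035.314/3 = 678.4379; MSW = 636.186/28 = 22.7209
F = MSB/MSW = 29.8596
df = (3, 28)
p-value (upper-tail) = 0.00000
At α=0.1: p < α → reject H₀

reject H₀: yes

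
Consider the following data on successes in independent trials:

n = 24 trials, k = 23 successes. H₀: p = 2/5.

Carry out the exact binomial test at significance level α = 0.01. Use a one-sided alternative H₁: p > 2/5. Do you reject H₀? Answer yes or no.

reject H₀: yes

Exact binomial: n=24, k=23, p₀=2/5=0.4000
P(X≥23) from Σ C(n,i)·p₀^i·(1−p₀)^(n−i)
p-value (one-sided, H₁ greater) = 0.00000
At α=0.01: p < α → reject H₀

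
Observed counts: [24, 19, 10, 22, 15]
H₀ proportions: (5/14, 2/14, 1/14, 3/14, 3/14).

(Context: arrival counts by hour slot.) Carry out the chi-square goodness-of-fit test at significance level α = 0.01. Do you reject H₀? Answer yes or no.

n = 90; E_i = n·p_i = [32.14, 12.86, 6.43, 19.29, 19.29]
χ² = (24−32.14)²/32.14 + (19−12.86)²/12.86 + (10−6.43)²/6.43 + (22−19.29)²/19.29 + (15−19.29)²/19.29 = 8.3163
df = 4
p-value (upper-tail) = 0.08066
At α=0.01: p ≥ α → fail to reject H₀

reject H₀: no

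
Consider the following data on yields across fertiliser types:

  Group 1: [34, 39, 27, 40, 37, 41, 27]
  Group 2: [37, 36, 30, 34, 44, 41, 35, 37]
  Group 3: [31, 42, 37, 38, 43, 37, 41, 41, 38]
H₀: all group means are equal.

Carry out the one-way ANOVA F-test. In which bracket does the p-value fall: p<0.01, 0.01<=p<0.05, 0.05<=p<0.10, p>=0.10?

Group means [35.00, 36.75, 38.67], grand mean 36.958
SSB = Σnᵢ(x̄ᵢ−x̄)² = 53.458; SSW = ΣΣ(x−x̄ᵢ)² = 443.500
MSB = 53.458/2 = 26.7292; MSW = 443.500/21 = 21.1190
F = MSB/MSW = 1.2656
df = (2, 21)
p-value (upper-tail) = 0.30271
→ bracket: p>=0.10

p-value bracket: p>=0.10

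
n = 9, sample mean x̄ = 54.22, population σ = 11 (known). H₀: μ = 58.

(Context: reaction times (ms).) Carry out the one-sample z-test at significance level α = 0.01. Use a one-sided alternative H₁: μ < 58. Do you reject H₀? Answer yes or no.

SE = σ/√n = 11/√9 = 3.6667
z = (x̄−μ₀)/SE = (54.22−58)/3.6667 = -1.0309
p-value (one-sided, H₁ less) = 0.15129
At α=0.01: p ≥ α → fail to reject H₀

reject H₀: no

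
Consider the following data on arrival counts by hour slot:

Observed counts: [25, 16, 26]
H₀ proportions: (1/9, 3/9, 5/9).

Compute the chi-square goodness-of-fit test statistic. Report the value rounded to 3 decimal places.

n = 67; E_i = n·p_i = [7.44, 22.33, 37.22]
χ² = (25−7.44)²/7.44 + (16−22.33)²/22.33 + (26−37.22)²/37.22 = 46.5791
df = 2

test statistic = 46.579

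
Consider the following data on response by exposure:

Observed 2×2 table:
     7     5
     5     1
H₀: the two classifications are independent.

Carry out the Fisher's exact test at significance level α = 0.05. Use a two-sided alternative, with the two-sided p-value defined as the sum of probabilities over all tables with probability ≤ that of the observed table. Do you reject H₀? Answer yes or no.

reject H₀: no

Margins: r₁=12, r₂=6, c₁=12, c₂=6, n=18
p_obs = C(12,7)·C(6,5)/C(18,12); sum pmf over tables with pmf ≤ p_obs
p-value (two-sided) = 0.60003
At α=0.05: p ≥ α → fail to reject H₀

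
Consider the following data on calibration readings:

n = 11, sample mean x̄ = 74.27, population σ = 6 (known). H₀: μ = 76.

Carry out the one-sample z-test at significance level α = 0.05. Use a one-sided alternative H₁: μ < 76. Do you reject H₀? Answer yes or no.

reject H₀: no

SE = σ/√n = 6/√11 = 1.8091
z = (x̄−μ₀)/SE = (74.27−76)/1.8091 = -0.9563
p-value (one-sided, H₁ less) = 0.16946
At α=0.05: p ≥ α → fail to reject H₀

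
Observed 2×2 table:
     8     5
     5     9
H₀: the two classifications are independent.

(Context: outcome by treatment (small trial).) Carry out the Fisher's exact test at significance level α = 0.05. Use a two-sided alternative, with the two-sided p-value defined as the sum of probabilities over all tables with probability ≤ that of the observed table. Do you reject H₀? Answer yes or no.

reject H₀: no

Margins: r₁=13, r₂=14, c₁=13, c₂=14, n=27
p_obs = C(13,8)·C(14,5)/C(27,13); sum pmf over tables with pmf ≤ p_obs
p-value (two-sided) = 0.25680
At α=0.05: p ≥ α → fail to reject H₀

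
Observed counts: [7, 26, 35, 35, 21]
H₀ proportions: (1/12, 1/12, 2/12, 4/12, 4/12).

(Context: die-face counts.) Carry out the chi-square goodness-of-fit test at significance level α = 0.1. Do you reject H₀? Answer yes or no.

n = 124; E_i = n·p_i = [10.33, 10.33, 20.67, 41.33, 41.33]
χ² = (7−10.33)²/10.33 + (26−10.33)²/10.33 + (35−20.67)²/20.67 + (35−41.33)²/41.33 + (21−41.33)²/41.33 = 45.7419
df = 4
p-value (upper-tail) = 0.00000
At α=0.1: p < α → reject H₀

reject H₀: yes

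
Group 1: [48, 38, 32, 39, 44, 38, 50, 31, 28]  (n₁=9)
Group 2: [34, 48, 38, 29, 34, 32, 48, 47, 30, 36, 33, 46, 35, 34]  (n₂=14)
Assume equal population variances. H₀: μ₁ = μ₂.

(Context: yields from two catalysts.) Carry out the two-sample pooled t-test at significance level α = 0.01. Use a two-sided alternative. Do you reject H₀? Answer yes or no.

x̄₁=38.667, s₁=7.599, n₁=9
x̄₂=37.429, s₂=6.836, n₂=14
s_p² = [8·7.599² + 13·6.836²]/21 = 50.9252
SE = √(s_p²·(1/9+1/14)) = 3.0489
t = (38.667−37.429)/3.0489 = 0.4061
df = 21
p-value (two-sided) = 0.68879
At α=0.01: p ≥ α → fail to reject H₀

reject H₀: no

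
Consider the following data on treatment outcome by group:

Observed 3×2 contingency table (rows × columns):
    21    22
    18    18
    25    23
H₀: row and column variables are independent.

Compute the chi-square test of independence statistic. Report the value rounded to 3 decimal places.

Row totals [43, 36, 48], col totals [64, 63], n=127
χ² = (21−21.67)²/21.67 + (22−21.33)²/21.33 + (18−18.14)²/18.14 + (18−17.86)²/17.86 + (25−24.19)²/24.19 + (23−23.81)²/23.81 = 0.0987
df = 2

test statistic = 0.099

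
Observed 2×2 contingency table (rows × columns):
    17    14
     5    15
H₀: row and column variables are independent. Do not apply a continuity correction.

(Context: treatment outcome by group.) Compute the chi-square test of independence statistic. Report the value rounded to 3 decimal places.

test statistic = 4.413

Row totals [31, 20], col totals [22, 29], n=51
χ² = (17−13.37)²/13.37 + (14−17.63)²/17.63 + (5−8.63)²/8.63 + (15−11.37)²/11.37 = 4.4127
df = 1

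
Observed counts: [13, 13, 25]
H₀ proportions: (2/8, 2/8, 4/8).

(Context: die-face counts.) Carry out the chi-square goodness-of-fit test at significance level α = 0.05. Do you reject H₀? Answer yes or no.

n = 51; E_i = n·p_i = [12.75, 12.75, 25.50]
χ² = (13−12.75)²/12.75 + (13−12.75)²/12.75 + (25−25.50)²/25.50 = 0.0196
df = 2
p-value (upper-tail) = 0.99024
At α=0.05: p ≥ α → fail to reject H₀

reject H₀: no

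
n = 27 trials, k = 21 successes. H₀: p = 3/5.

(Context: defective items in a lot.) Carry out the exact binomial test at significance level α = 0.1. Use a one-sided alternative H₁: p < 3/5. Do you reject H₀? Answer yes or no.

reject H₀: no

Exact binomial: n=27, k=21, p₀=3/5=0.6000
P(X≤21) from Σ C(n,i)·p₀^i·(1−p₀)^(n−i)
p-value (one-sided, H₁ less) = 0.98450
At α=0.1: p ≥ α → fail to reject H₀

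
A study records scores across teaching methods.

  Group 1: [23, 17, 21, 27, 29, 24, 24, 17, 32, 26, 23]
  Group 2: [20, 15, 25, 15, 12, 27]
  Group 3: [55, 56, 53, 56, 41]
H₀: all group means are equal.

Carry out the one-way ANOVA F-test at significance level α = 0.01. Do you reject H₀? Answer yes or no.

reject H₀: yes

Group means [23.91, 19.00, 52.20], grand mean 29.000
SSB = Σnᵢ(x̄ᵢ−x̄)² = 3576.291; SSW = ΣΣ(x−x̄ᵢ)² = 555.709
MSB = 3576.291/2 = 1788.1455; MSW = 555.709/19 = 29.2478
F = MSB/MSW = 61.1377
df = (2, 19)
p-value (upper-tail) = 0.00000
At α=0.01: p < α → reject H₀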